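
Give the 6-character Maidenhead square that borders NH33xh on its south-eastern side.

NH43ag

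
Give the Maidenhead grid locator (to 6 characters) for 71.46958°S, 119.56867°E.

OB98sm

Add 180° to longitude and 90° to latitude: 299.5687, 18.5304.
Field: 299.5687/20 → 14 → O, 18.5304/10 → 1 → B; chars OB.
Square: 19.5687/2 → 9, 8.5304/1 → 8; chars 98.
Subsquare: 1.5687/0.0833333 → 18 → s, 0.5304/0.0416667 → 12 → m; chars sm.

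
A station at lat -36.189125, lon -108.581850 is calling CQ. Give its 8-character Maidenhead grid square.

DF53rt04

Add 180° to longitude and 90° to latitude: 71.41815, 53.81088.
Field (20°×10°, letters A–R): lon ⌊71.41815/20⌋ = 3 → D; lat ⌊53.81088/10⌋ = 5 → F.
Square (2°×1°, digits 0–9): lon ⌊11.41815/2⌋ = 5; lat ⌊3.81088/1⌋ = 3.
Subsquare (5′×2.5′, letters a–x): lon ⌊1.41815/0.0833333⌋ = 17 → r; lat ⌊0.81088/0.0416667⌋ = 19 → t.
Extended square (30″×15″, digits 0–9): lon ⌊0.00148/0.00833333⌋ = 0; lat ⌊0.01921/0.00416667⌋ = 4.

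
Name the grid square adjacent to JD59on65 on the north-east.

Longitude extended square 6; +1 → 7.
Latitude extended square 5; +1 → 6.

JD59on76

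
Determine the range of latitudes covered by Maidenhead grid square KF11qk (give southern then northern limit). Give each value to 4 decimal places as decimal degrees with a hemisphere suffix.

38.5833° S, 38.5417° S

Field K=10, F=5: +10·20° lon, +5·10° lat → SW at lon 20°, lat -40°.
Square 1, 1: +1·2° lon, +1·1° lat → SW at lon 22°, lat -39°.
Subsquare q=16, k=10: +16·0.0833333° lon, +10·0.0416667° lat → SW at lon 23.3333°, lat -38.5833°.
Cell spans 0.0833333° lon × 0.0416667° lat.
south 38.5833° S, north 38.5417° S.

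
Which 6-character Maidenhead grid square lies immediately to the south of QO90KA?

Latitude subsquare a = 0; −1 → -1, wraps to 23 = x, carry into square.
Latitude square 0; −1 → -1, wraps to 9, carry into field.
Latitude field O = 14; −1 → 13 = N.
The longitude characters are unchanged.

QN99kx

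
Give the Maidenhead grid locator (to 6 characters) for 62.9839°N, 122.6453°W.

Shift to the Maidenhead origin (180°W, 90°S): lon 57.3547, lat 152.9839.
Field: 57.3547/20 → 2 → C, 152.9839/10 → 15 → P; chars CP.
Square: 17.3547/2 → 8, 2.9839/1 → 2; chars 82.
Subsquare: 1.3547/0.0833333 → 16 → q, 0.9839/0.0416667 → 23 → x; chars qx.

CP82qx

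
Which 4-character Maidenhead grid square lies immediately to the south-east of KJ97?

LJ06

Longitude square 9; +1 → 10, wraps to 0, carry into field.
Longitude field K = 10; +1 → 11 = L.
Latitude square 7; −1 → 6.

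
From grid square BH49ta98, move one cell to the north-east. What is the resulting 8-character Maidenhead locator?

Longitude extended square 9; +1 → 10, wraps to 0, carry into subsquare.
Longitude subsquare t = 19; +1 → 20 = u.
Latitude extended square 8; +1 → 9.

BH49ua09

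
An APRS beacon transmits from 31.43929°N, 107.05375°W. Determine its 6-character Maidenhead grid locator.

DM61lk

Offset from 180°W / 90°S: lon 72.9463°, lat 121.4393°.
Field (20°×10°, letters A–R): 72.9463/20 → 3 → D, 121.4393/10 → 12 → M; chars DM.
Square (2°×1°, digits 0–9): 12.9463/2 → 6, 1.4393/1 → 1; chars 61.
Subsquare (5′×2.5′, letters a–x): 0.9463/0.0833333 → 11 → l, 0.4393/0.0416667 → 10 → k; chars lk.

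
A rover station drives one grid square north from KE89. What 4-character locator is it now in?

KF80

Latitude square 9; +1 → 10, wraps to 0, carry into field.
Latitude field E = 4; +1 → 5 = F.
The longitude characters are unchanged.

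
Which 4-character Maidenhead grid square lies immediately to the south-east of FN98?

GN07

Longitude square 9; +1 → 10, wraps to 0, carry into field.
Longitude field F = 5; +1 → 6 = G.
Latitude square 8; −1 → 7.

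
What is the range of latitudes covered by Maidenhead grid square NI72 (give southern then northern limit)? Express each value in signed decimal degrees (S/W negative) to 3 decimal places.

Field N=13, I=8: +13·20° lon, +8·10° lat → SW at lon 80°, lat -10°.
Square 7, 2: +7·2° lon, +2·1° lat → SW at lon 94°, lat -8°.
Cell spans 2° lon × 1° lat.
south -8.000, north -7.000.

-8.000, -7.000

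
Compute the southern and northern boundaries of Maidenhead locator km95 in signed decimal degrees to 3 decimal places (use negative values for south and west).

Field K=10, M=12: +10·20° lon, +12·10° lat → SW at lon 20°, lat 30°.
Square 9, 5: +9·2° lon, +5·1° lat → SW at lon 38°, lat 35°.
Cell spans 2° lon × 1° lat.
south 35.000, north 36.000.

35.000, 36.000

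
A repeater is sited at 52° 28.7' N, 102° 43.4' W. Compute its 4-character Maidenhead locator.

DO82

Shift to the Maidenhead origin (180°W, 90°S): lon 77.28, lat 142.48.
Field (20°×10°, letters A–R): 77.28/20 → 3 → D, 142.48/10 → 14 → O; chars DO.
Square (2°×1°, digits 0–9): 17.28/2 → 8, 2.48/1 → 2; chars 82.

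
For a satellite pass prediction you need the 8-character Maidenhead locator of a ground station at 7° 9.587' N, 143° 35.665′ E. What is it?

Shift to the Maidenhead origin (180°W, 90°S): lon 323.59442, lat 97.15978.
Field: lon ⌊323.59442/20⌋ = 16 → Q; lat ⌊97.15978/10⌋ = 9 → J.
Square: lon ⌊3.59442/2⌋ = 1; lat ⌊7.15978/1⌋ = 7.
Subsquare: lon ⌊1.59442/0.0833333⌋ = 19 → t; lat ⌊0.15978/0.0416667⌋ = 3 → d.
Extended square: lon ⌊0.01108/0.00833333⌋ = 1; lat ⌊0.03478/0.00416667⌋ = 8.

QJ17td18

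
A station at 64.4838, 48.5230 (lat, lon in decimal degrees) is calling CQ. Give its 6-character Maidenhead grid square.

LP44gl

Add 180° to longitude and 90° to latitude: 228.5230, 154.4838.
Field: lon ⌊228.5230/20⌋ = 11 → L; lat ⌊154.4838/10⌋ = 15 → P.
Square: lon ⌊8.5230/2⌋ = 4; lat ⌊4.4838/1⌋ = 4.
Subsquare: lon ⌊0.5230/0.0833333⌋ = 6 → g; lat ⌊0.4838/0.0416667⌋ = 11 → l.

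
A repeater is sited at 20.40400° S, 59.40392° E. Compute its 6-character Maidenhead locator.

Offset from 180°W / 90°S: lon 239.4039°, lat 69.5960°.
Field: lon ⌊239.4039/20⌋ = 11 → L; lat ⌊69.5960/10⌋ = 6 → G.
Square: lon ⌊19.4039/2⌋ = 9; lat ⌊9.5960/1⌋ = 9.
Subsquare: lon ⌊1.4039/0.0833333⌋ = 16 → q; lat ⌊0.5960/0.0416667⌋ = 14 → o.

LG99qo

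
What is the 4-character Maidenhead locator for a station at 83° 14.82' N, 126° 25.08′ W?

Offset from 180°W / 90°S: lon 53.58°, lat 173.25°.
Field: 53.58/20 → 2 → C, 173.25/10 → 17 → R; chars CR.
Square: 13.58/2 → 6, 3.25/1 → 3; chars 63.

CR63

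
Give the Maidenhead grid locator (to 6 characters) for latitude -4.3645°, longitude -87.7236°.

EI65dp

Shift to the Maidenhead origin (180°W, 90°S): lon 92.2764, lat 85.6355.
Field (20°×10°, letters A–R): 92.2764/20 → 4 → E, 85.6355/10 → 8 → I; chars EI.
Square (2°×1°, digits 0–9): 12.2764/2 → 6, 5.6355/1 → 5; chars 65.
Subsquare (5′×2.5′, letters a–x): 0.2764/0.0833333 → 3 → d, 0.6355/0.0416667 → 15 → p; chars dp.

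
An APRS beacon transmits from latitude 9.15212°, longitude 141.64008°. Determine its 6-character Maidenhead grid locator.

QJ09td

Add 180° to longitude and 90° to latitude: 321.6401, 99.1521.
Field: lon ⌊321.6401/20⌋ = 16 → Q; lat ⌊99.1521/10⌋ = 9 → J.
Square: lon ⌊1.6401/2⌋ = 0; lat ⌊9.1521/1⌋ = 9.
Subsquare: lon ⌊1.6401/0.0833333⌋ = 19 → t; lat ⌊0.1521/0.0416667⌋ = 3 → d.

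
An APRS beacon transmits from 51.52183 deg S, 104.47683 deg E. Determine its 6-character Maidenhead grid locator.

Add 180° to longitude and 90° to latitude: 284.4768, 38.4782.
Field (20°×10°, letters A–R): 284.4768/20 → 14 → O, 38.4782/10 → 3 → D; chars OD.
Square (2°×1°, digits 0–9): 4.4768/2 → 2, 8.4782/1 → 8; chars 28.
Subsquare (5′×2.5′, letters a–x): 0.4768/0.0833333 → 5 → f, 0.4782/0.0416667 → 11 → l; chars fl.

OD28fl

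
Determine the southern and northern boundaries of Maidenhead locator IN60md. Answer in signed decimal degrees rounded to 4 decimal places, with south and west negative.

40.1250, 40.1667

Field I=8, N=13: +8·20° lon, +13·10° lat → SW at lon -20°, lat 40°.
Square 6, 0: +6·2° lon, +0·1° lat → SW at lon -8°, lat 40°.
Subsquare m=12, d=3: +12·0.0833333° lon, +3·0.0416667° lat → SW at lon -7°, lat 40.125°.
Cell spans 0.0833333° lon × 0.0416667° lat.
south 40.1250, north 40.1667.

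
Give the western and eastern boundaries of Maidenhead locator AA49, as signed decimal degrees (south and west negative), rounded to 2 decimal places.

-172.00, -170.00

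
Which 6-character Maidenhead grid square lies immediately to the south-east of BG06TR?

BG06uq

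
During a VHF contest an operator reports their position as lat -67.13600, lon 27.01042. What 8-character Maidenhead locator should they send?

KC32mu17

Add 180° to longitude and 90° to latitude: 207.01042, 22.86400.
Field: lon ⌊207.01042/20⌋ = 10 → K; lat ⌊22.86400/10⌋ = 2 → C.
Square: lon ⌊7.01042/2⌋ = 3; lat ⌊2.86400/1⌋ = 2.
Subsquare: lon ⌊1.01042/0.0833333⌋ = 12 → m; lat ⌊0.86400/0.0416667⌋ = 20 → u.
Extended square: lon ⌊0.01042/0.00833333⌋ = 1; lat ⌊0.03067/0.00416667⌋ = 7.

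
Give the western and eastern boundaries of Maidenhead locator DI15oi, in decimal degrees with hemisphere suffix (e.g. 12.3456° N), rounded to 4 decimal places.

Field D=3, I=8: +3·20° lon, +8·10° lat → SW at lon -120°, lat -10°.
Square 1, 5: +1·2° lon, +5·1° lat → SW at lon -118°, lat -5°.
Subsquare o=14, i=8: +14·0.0833333° lon, +8·0.0416667° lat → SW at lon -116.833°, lat -4.66667°.
Cell spans 0.0833333° lon × 0.0416667° lat.
west 116.8333° W, east 116.7500° W.

116.8333° W, 116.7500° W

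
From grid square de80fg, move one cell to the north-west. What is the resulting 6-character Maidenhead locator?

DE80eh

Longitude subsquare f = 5; −1 → 4 = e.
Latitude subsquare g = 6; +1 → 7 = h.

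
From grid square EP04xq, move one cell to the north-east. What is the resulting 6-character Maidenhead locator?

Longitude subsquare x = 23; +1 → 24, wraps to 0 = a, carry into square.
Longitude square 0; +1 → 1.
Latitude subsquare q = 16; +1 → 17 = r.

EP14ar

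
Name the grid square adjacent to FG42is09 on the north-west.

FG42ht90

Longitude extended square 0; −1 → -1, wraps to 9, carry into subsquare.
Longitude subsquare i = 8; −1 → 7 = h.
Latitude extended square 9; +1 → 10, wraps to 0, carry into subsquare.
Latitude subsquare s = 18; +1 → 19 = t.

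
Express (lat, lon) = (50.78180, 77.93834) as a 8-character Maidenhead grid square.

MO80xs27

Offset from 180°W / 90°S: lon 257.93834°, lat 140.78180°.
Field: lon ⌊257.93834/20⌋ = 12 → M; lat ⌊140.78180/10⌋ = 14 → O.
Square: lon ⌊17.93834/2⌋ = 8; lat ⌊0.78180/1⌋ = 0.
Subsquare: lon ⌊1.93834/0.0833333⌋ = 23 → x; lat ⌊0.78180/0.0416667⌋ = 18 → s.
Extended square: lon ⌊0.02167/0.00833333⌋ = 2; lat ⌊0.03180/0.00416667⌋ = 7.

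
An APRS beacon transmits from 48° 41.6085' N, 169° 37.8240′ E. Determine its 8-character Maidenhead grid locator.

RN48tq56

Offset from 180°W / 90°S: lon 349.63040°, lat 138.69348°.
Field (20°×10°, letters A–R): lon ⌊349.63040/20⌋ = 17 → R; lat ⌊138.69348/10⌋ = 13 → N.
Square (2°×1°, digits 0–9): lon ⌊9.63040/2⌋ = 4; lat ⌊8.69348/1⌋ = 8.
Subsquare (5′×2.5′, letters a–x): lon ⌊1.63040/0.0833333⌋ = 19 → t; lat ⌊0.69348/0.0416667⌋ = 16 → q.
Extended square (30″×15″, digits 0–9): lon ⌊0.04707/0.00833333⌋ = 5; lat ⌊0.02681/0.00416667⌋ = 6.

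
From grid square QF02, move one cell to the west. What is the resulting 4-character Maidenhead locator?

PF92

Longitude square 0; −1 → -1, wraps to 9, carry into field.
Longitude field Q = 16; −1 → 15 = P.
The latitude characters are unchanged.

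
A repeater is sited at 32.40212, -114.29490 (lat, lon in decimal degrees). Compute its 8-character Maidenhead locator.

Shift to the Maidenhead origin (180°W, 90°S): lon 65.70510, lat 122.40212.
Field (20°×10°, letters A–R): lon ⌊65.70510/20⌋ = 3 → D; lat ⌊122.40212/10⌋ = 12 → M.
Square (2°×1°, digits 0–9): lon ⌊5.70510/2⌋ = 2; lat ⌊2.40212/1⌋ = 2.
Subsquare (5′×2.5′, letters a–x): lon ⌊1.70510/0.0833333⌋ = 20 → u; lat ⌊0.40212/0.0416667⌋ = 9 → j.
Extended square (30″×15″, digits 0–9): lon ⌊0.03843/0.00833333⌋ = 4; lat ⌊0.02712/0.00416667⌋ = 6.

DM22uj46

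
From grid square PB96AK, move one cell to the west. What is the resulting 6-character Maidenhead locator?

Longitude subsquare a = 0; −1 → -1, wraps to 23 = x, carry into square.
Longitude square 9; −1 → 8.
The latitude characters are unchanged.

PB86xk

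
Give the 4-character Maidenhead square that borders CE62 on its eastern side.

Longitude square 6; +1 → 7.
The latitude characters are unchanged.

CE72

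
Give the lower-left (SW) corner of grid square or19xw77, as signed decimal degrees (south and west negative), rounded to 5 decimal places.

Field O=14, R=17: +14·20° lon, +17·10° lat → SW at lon 100°, lat 80°.
Square 1, 9: +1·2° lon, +9·1° lat → SW at lon 102°, lat 89°.
Subsquare x=23, w=22: +23·0.0833333° lon, +22·0.0416667° lat → SW at lon 103.917°, lat 89.9167°.
Extended square 7, 7: +7·0.00833333° lon, +7·0.00416667° lat → SW at lon 103.975°, lat 89.9458°.
latitude 89.94583, longitude 103.97500.

89.94583, 103.97500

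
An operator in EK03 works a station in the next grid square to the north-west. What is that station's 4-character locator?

DK94

Longitude square 0; −1 → -1, wraps to 9, carry into field.
Longitude field E = 4; −1 → 3 = D.
Latitude square 3; +1 → 4.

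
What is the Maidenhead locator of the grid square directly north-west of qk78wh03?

QK78vh94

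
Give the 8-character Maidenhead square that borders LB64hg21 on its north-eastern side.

LB64hg32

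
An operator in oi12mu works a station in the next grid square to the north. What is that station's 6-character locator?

OI12mv

Latitude subsquare u = 20; +1 → 21 = v.
The longitude characters are unchanged.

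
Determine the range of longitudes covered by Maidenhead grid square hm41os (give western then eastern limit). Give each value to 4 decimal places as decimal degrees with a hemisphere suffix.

30.8333° W, 30.7500° W

Field H=7, M=12: +7·20° lon, +12·10° lat → SW at lon -40°, lat 30°.
Square 4, 1: +4·2° lon, +1·1° lat → SW at lon -32°, lat 31°.
Subsquare o=14, s=18: +14·0.0833333° lon, +18·0.0416667° lat → SW at lon -30.8333°, lat 31.75°.
Cell spans 0.0833333° lon × 0.0416667° lat.
west 30.8333° W, east 30.7500° W.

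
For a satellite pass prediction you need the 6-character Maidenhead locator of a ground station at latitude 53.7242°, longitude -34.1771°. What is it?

Add 180° to longitude and 90° to latitude: 145.8229, 143.7242.
Field: 145.8229/20 → 7 → H, 143.7242/10 → 14 → O; chars HO.
Square: 5.8229/2 → 2, 3.7242/1 → 3; chars 23.
Subsquare: 1.8229/0.0833333 → 21 → v, 0.7242/0.0416667 → 17 → r; chars vr.

HO23vr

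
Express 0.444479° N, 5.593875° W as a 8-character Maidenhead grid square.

Shift to the Maidenhead origin (180°W, 90°S): lon 174.40613, lat 90.44448.
Field (20°×10°, letters A–R): 174.40613/20 → 8 → I, 90.44448/10 → 9 → J; chars IJ.
Square (2°×1°, digits 0–9): 14.40613/2 → 7, 0.44448/1 → 0; chars 70.
Subsquare (5′×2.5′, letters a–x): 0.40613/0.0833333 → 4 → e, 0.44448/0.0416667 → 10 → k; chars ek.
Extended square (30″×15″, digits 0–9): 0.07279/0.00833333 → 8, 0.02781/0.00416667 → 6; chars 86.

IJ70ek86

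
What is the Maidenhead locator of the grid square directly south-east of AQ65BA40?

Longitude extended square 4; +1 → 5.
Latitude extended square 0; −1 → -1, wraps to 9, carry into subsquare.
Latitude subsquare a = 0; −1 → -1, wraps to 23 = x, carry into square.
Latitude square 5; −1 → 4.

AQ64bx59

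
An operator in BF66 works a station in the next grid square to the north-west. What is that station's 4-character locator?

BF57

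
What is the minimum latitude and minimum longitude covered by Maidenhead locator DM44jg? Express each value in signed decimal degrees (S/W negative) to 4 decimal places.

34.2500, -111.2500

Field D=3, M=12: +3·20° lon, +12·10° lat → SW at lon -120°, lat 30°.
Square 4, 4: +4·2° lon, +4·1° lat → SW at lon -112°, lat 34°.
Subsquare j=9, g=6: +9·0.0833333° lon, +6·0.0416667° lat → SW at lon -111.25°, lat 34.25°.
latitude 34.2500, longitude -111.2500.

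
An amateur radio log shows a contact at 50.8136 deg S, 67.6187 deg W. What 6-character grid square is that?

Offset from 180°W / 90°S: lon 112.3813°, lat 39.1864°.
Field (20°×10°, letters A–R): 112.3813/20 → 5 → F, 39.1864/10 → 3 → D; chars FD.
Square (2°×1°, digits 0–9): 12.3813/2 → 6, 9.1864/1 → 9; chars 69.
Subsquare (5′×2.5′, letters a–x): 0.3813/0.0833333 → 4 → e, 0.1864/0.0416667 → 4 → e; chars ee.

FD69ee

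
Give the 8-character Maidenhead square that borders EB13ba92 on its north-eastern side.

EB13ca03

Longitude extended square 9; +1 → 10, wraps to 0, carry into subsquare.
Longitude subsquare b = 1; +1 → 2 = c.
Latitude extended square 2; +1 → 3.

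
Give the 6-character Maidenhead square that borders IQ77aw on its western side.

IQ67xw

Longitude subsquare a = 0; −1 → -1, wraps to 23 = x, carry into square.
Longitude square 7; −1 → 6.
The latitude characters are unchanged.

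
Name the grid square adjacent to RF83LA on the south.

RF82lx

Latitude subsquare a = 0; −1 → -1, wraps to 23 = x, carry into square.
Latitude square 3; −1 → 2.
The longitude characters are unchanged.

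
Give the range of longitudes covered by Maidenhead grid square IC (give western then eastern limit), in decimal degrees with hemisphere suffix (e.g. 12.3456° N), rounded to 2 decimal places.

20.00° W, 0.00° E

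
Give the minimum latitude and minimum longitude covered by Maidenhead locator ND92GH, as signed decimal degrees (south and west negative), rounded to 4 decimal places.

-57.7083, 98.5000

Field N=13, D=3: +13·20° lon, +3·10° lat → SW at lon 80°, lat -60°.
Square 9, 2: +9·2° lon, +2·1° lat → SW at lon 98°, lat -58°.
Subsquare g=6, h=7: +6·0.0833333° lon, +7·0.0416667° lat → SW at lon 98.5°, lat -57.7083°.
latitude -57.7083, longitude 98.5000.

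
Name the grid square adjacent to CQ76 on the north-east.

Longitude square 7; +1 → 8.
Latitude square 6; +1 → 7.

CQ87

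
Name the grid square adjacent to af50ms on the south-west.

AF50lr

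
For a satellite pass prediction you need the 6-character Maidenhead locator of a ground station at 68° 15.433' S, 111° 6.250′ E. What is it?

OC51nr

Shift to the Maidenhead origin (180°W, 90°S): lon 291.1042, lat 21.7428.
Field: lon ⌊291.1042/20⌋ = 14 → O; lat ⌊21.7428/10⌋ = 2 → C.
Square: lon ⌊11.1042/2⌋ = 5; lat ⌊1.7428/1⌋ = 1.
Subsquare: lon ⌊1.1042/0.0833333⌋ = 13 → n; lat ⌊0.7428/0.0416667⌋ = 17 → r.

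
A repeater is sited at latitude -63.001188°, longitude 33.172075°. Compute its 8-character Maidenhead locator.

KC66ox09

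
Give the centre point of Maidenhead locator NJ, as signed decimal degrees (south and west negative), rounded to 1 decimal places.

5.0, 90.0

Field N=13, J=9: +13·20° lon, +9·10° lat → SW at lon 80°, lat 0°.
Cell spans 20° lon × 10° lat. Centre is SW corner plus half of each.
latitude 5.0, longitude 90.0.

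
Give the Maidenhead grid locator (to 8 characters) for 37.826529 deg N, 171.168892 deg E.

RM57ot08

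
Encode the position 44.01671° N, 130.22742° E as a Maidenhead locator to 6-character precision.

PN54ca

Add 180° to longitude and 90° to latitude: 310.2274, 134.0167.
Field: 310.2274/20 → 15 → P, 134.0167/10 → 13 → N; chars PN.
Square: 10.2274/2 → 5, 4.0167/1 → 4; chars 54.
Subsquare: 0.2274/0.0833333 → 2 → c, 0.0167/0.0416667 → 0 → a; chars ca.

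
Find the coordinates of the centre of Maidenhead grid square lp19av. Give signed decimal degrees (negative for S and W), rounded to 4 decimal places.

69.8958, 42.0417

Field L=11, P=15: +11·20° lon, +15·10° lat → SW at lon 40°, lat 60°.
Square 1, 9: +1·2° lon, +9·1° lat → SW at lon 42°, lat 69°.
Subsquare a=0, v=21: +0·0.0833333° lon, +21·0.0416667° lat → SW at lon 42°, lat 69.875°.
Cell spans 0.0833333° lon × 0.0416667° lat. Centre is SW corner plus half of each.
latitude 69.8958, longitude 42.0417.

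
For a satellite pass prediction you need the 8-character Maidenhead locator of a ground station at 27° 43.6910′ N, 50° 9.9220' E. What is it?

Offset from 180°W / 90°S: lon 230.16537°, lat 117.72818°.
Field (20°×10°, letters A–R): 230.16537/20 → 11 → L, 117.72818/10 → 11 → L; chars LL.
Square (2°×1°, digits 0–9): 10.16537/2 → 5, 7.72818/1 → 7; chars 57.
Subsquare (5′×2.5′, letters a–x): 0.16537/0.0833333 → 1 → b, 0.72818/0.0416667 → 17 → r; chars br.
Extended square (30″×15″, digits 0–9): 0.08203/0.00833333 → 9, 0.01985/0.00416667 → 4; chars 94.

LL57br94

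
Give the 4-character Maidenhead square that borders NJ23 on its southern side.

NJ22

Latitude square 3; −1 → 2.
The longitude characters are unchanged.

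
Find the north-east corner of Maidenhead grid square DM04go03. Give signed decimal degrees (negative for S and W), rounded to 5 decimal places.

34.60000, -119.49167

Field D=3, M=12: +3·20° lon, +12·10° lat → SW at lon -120°, lat 30°.
Square 0, 4: +0·2° lon, +4·1° lat → SW at lon -120°, lat 34°.
Subsquare g=6, o=14: +6·0.0833333° lon, +14·0.0416667° lat → SW at lon -119.5°, lat 34.5833°.
Extended square 0, 3: +0·0.00833333° lon, +3·0.00416667° lat → SW at lon -119.5°, lat 34.5958°.
Cell spans 0.00833333° lon × 0.00416667° lat. NE corner is SW corner plus one full cell.
latitude 34.60000, longitude -119.49167.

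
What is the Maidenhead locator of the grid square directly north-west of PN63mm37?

PN63mm28

Longitude extended square 3; −1 → 2.
Latitude extended square 7; +1 → 8.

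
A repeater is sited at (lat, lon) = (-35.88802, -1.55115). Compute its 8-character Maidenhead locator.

Add 180° to longitude and 90° to latitude: 178.44885, 54.11198.
Field: lon ⌊178.44885/20⌋ = 8 → I; lat ⌊54.11198/10⌋ = 5 → F.
Square: lon ⌊18.44885/2⌋ = 9; lat ⌊4.11198/1⌋ = 4.
Subsquare: lon ⌊0.44885/0.0833333⌋ = 5 → f; lat ⌊0.11198/0.0416667⌋ = 2 → c.
Extended square: lon ⌊0.03218/0.00833333⌋ = 3; lat ⌊0.02865/0.00416667⌋ = 6.

IF94fc36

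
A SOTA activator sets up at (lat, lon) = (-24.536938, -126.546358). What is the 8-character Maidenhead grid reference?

Shift to the Maidenhead origin (180°W, 90°S): lon 53.45364, lat 65.46306.
Field (20°×10°, letters A–R): 53.45364/20 → 2 → C, 65.46306/10 → 6 → G; chars CG.
Square (2°×1°, digits 0–9): 13.45364/2 → 6, 5.46306/1 → 5; chars 65.
Subsquare (5′×2.5′, letters a–x): 1.45364/0.0833333 → 17 → r, 0.46306/0.0416667 → 11 → l; chars rl.
Extended square (30″×15″, digits 0–9): 0.03698/0.00833333 → 4, 0.00473/0.00416667 → 1; chars 41.

CG65rl41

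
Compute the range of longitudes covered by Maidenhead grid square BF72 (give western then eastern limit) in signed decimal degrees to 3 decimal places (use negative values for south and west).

Field B=1, F=5: +1·20° lon, +5·10° lat → SW at lon -160°, lat -40°.
Square 7, 2: +7·2° lon, +2·1° lat → SW at lon -146°, lat -38°.
Cell spans 2° lon × 1° lat.
west -146.000, east -144.000.

-146.000, -144.000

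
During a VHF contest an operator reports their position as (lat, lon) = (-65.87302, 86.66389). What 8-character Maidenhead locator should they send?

NC34hd90

Offset from 180°W / 90°S: lon 266.66389°, lat 24.12698°.
Field: 266.66389/20 → 13 → N, 24.12698/10 → 2 → C; chars NC.
Square: 6.66389/2 → 3, 4.12698/1 → 4; chars 34.
Subsquare: 0.66389/0.0833333 → 7 → h, 0.12698/0.0416667 → 3 → d; chars hd.
Extended square: 0.08056/0.00833333 → 9, 0.00198/0.00416667 → 0; chars 90.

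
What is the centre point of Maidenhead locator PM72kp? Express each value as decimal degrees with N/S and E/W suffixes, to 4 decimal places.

Field P=15, M=12: +15·20° lon, +12·10° lat → SW at lon 120°, lat 30°.
Square 7, 2: +7·2° lon, +2·1° lat → SW at lon 134°, lat 32°.
Subsquare k=10, p=15: +10·0.0833333° lon, +15·0.0416667° lat → SW at lon 134.833°, lat 32.625°.
Cell spans 0.0833333° lon × 0.0416667° lat. Centre is SW corner plus half of each.
latitude 32.6458° N, longitude 134.8750° E.

32.6458° N, 134.8750° E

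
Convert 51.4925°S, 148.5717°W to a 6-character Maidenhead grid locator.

Offset from 180°W / 90°S: lon 31.4283°, lat 38.5075°.
Field (20°×10°, letters A–R): 31.4283/20 → 1 → B, 38.5075/10 → 3 → D; chars BD.
Square (2°×1°, digits 0–9): 11.4283/2 → 5, 8.5075/1 → 8; chars 58.
Subsquare (5′×2.5′, letters a–x): 1.4283/0.0833333 → 17 → r, 0.5075/0.0416667 → 12 → m; chars rm.

BD58rm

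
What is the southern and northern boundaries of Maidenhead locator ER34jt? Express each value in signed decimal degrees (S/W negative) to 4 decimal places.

Field E=4, R=17: +4·20° lon, +17·10° lat → SW at lon -100°, lat 80°.
Square 3, 4: +3·2° lon, +4·1° lat → SW at lon -94°, lat 84°.
Subsquare j=9, t=19: +9·0.0833333° lon, +19·0.0416667° lat → SW at lon -93.25°, lat 84.7917°.
Cell spans 0.0833333° lon × 0.0416667° lat.
south 84.7917, north 84.8333.

84.7917, 84.8333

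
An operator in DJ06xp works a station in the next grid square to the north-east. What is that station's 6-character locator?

DJ16aq

Longitude subsquare x = 23; +1 → 24, wraps to 0 = a, carry into square.
Longitude square 0; +1 → 1.
Latitude subsquare p = 15; +1 → 16 = q.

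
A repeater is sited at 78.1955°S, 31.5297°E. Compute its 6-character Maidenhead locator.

KB51st

Offset from 180°W / 90°S: lon 211.5297°, lat 11.8045°.
Field: 211.5297/20 → 10 → K, 11.8045/10 → 1 → B; chars KB.
Square: 11.5297/2 → 5, 1.8045/1 → 1; chars 51.
Subsquare: 1.5297/0.0833333 → 18 → s, 0.8045/0.0416667 → 19 → t; chars st.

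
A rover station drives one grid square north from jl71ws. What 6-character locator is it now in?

Latitude subsquare s = 18; +1 → 19 = t.
The longitude characters are unchanged.

JL71wt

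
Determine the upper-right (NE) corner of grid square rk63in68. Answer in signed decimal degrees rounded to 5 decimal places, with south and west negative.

Field R=17, K=10: +17·20° lon, +10·10° lat → SW at lon 160°, lat 10°.
Square 6, 3: +6·2° lon, +3·1° lat → SW at lon 172°, lat 13°.
Subsquare i=8, n=13: +8·0.0833333° lon, +13·0.0416667° lat → SW at lon 172.667°, lat 13.5417°.
Extended square 6, 8: +6·0.00833333° lon, +8·0.00416667° lat → SW at lon 172.717°, lat 13.575°.
Cell spans 0.00833333° lon × 0.00416667° lat. NE corner is SW corner plus one full cell.
latitude 13.57917, longitude 172.72500.

13.57917, 172.72500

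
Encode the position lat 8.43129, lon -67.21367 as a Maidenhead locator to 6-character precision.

Shift to the Maidenhead origin (180°W, 90°S): lon 112.7863, lat 98.4313.
Field: 112.7863/20 → 5 → F, 98.4313/10 → 9 → J; chars FJ.
Square: 12.7863/2 → 6, 8.4313/1 → 8; chars 68.
Subsquare: 0.7863/0.0833333 → 9 → j, 0.4313/0.0416667 → 10 → k; chars jk.

FJ68jk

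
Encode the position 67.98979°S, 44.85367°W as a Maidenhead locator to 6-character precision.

Offset from 180°W / 90°S: lon 135.1463°, lat 22.0102°.
Field: 135.1463/20 → 6 → G, 22.0102/10 → 2 → C; chars GC.
Square: 15.1463/2 → 7, 2.0102/1 → 2; chars 72.
Subsquare: 1.1463/0.0833333 → 13 → n, 0.0102/0.0416667 → 0 → a; chars na.

GC72na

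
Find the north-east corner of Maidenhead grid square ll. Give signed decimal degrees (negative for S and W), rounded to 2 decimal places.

30.00, 60.00

Field L=11, L=11: +11·20° lon, +11·10° lat → SW at lon 40°, lat 20°.
Cell spans 20° lon × 10° lat. NE corner is SW corner plus one full cell.
latitude 30.00, longitude 60.00.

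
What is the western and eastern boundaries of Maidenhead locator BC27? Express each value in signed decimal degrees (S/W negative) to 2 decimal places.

-156.00, -154.00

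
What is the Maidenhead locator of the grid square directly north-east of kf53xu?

Longitude subsquare x = 23; +1 → 24, wraps to 0 = a, carry into square.
Longitude square 5; +1 → 6.
Latitude subsquare u = 20; +1 → 21 = v.

KF63av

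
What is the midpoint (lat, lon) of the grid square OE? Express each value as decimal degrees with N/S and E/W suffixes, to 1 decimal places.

45.0° S, 110.0° E

Field O=14, E=4: +14·20° lon, +4·10° lat → SW at lon 100°, lat -50°.
Cell spans 20° lon × 10° lat. Centre is SW corner plus half of each.
latitude 45.0° S, longitude 110.0° E.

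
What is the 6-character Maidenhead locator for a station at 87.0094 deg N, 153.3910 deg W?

BR37ha

Add 180° to longitude and 90° to latitude: 26.6090, 177.0094.
Field: 26.6090/20 → 1 → B, 177.0094/10 → 17 → R; chars BR.
Square: 6.6090/2 → 3, 7.0094/1 → 7; chars 37.
Subsquare: 0.6090/0.0833333 → 7 → h, 0.0094/0.0416667 → 0 → a; chars ha.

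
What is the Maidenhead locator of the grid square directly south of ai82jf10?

Latitude extended square 0; −1 → -1, wraps to 9, carry into subsquare.
Latitude subsquare f = 5; −1 → 4 = e.
The longitude characters are unchanged.

AI82je19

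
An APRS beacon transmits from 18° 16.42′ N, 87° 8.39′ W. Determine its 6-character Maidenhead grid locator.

Add 180° to longitude and 90° to latitude: 92.8602, 108.2737.
Field: 92.8602/20 → 4 → E, 108.2737/10 → 10 → K; chars EK.
Square: 12.8602/2 → 6, 8.2737/1 → 8; chars 68.
Subsquare: 0.8602/0.0833333 → 10 → k, 0.2737/0.0416667 → 6 → g; chars kg.

EK68kg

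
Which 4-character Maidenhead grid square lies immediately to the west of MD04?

LD94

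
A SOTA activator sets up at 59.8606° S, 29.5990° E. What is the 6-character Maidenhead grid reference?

KD40td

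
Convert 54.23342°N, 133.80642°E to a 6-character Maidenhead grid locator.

PO64vf

Shift to the Maidenhead origin (180°W, 90°S): lon 313.8064, lat 144.2334.
Field (20°×10°, letters A–R): lon ⌊313.8064/20⌋ = 15 → P; lat ⌊144.2334/10⌋ = 14 → O.
Square (2°×1°, digits 0–9): lon ⌊13.8064/2⌋ = 6; lat ⌊4.2334/1⌋ = 4.
Subsquare (5′×2.5′, letters a–x): lon ⌊1.8064/0.0833333⌋ = 21 → v; lat ⌊0.2334/0.0416667⌋ = 5 → f.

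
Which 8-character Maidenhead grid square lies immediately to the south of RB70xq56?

RB70xq55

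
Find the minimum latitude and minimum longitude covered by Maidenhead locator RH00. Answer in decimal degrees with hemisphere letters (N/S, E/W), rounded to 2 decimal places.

20.00° S, 160.00° E

Field R=17, H=7: +17·20° lon, +7·10° lat → SW at lon 160°, lat -20°.
Square 0, 0: +0·2° lon, +0·1° lat → SW at lon 160°, lat -20°.
latitude 20.00° S, longitude 160.00° E.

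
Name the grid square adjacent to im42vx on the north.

IM43va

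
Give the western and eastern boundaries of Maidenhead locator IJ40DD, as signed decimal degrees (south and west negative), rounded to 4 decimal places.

Field I=8, J=9: +8·20° lon, +9·10° lat → SW at lon -20°, lat 0°.
Square 4, 0: +4·2° lon, +0·1° lat → SW at lon -12°, lat 0°.
Subsquare d=3, d=3: +3·0.0833333° lon, +3·0.0416667° lat → SW at lon -11.75°, lat 0.125°.
Cell spans 0.0833333° lon × 0.0416667° lat.
west -11.7500, east -11.6667.

-11.7500, -11.6667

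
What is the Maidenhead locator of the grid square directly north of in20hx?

IN21ha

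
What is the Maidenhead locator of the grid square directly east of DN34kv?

Longitude subsquare k = 10; +1 → 11 = l.
The latitude characters are unchanged.

DN34lv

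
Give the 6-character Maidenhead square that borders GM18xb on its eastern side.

GM28ab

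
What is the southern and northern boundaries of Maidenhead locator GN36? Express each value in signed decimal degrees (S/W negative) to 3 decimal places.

46.000, 47.000

Field G=6, N=13: +6·20° lon, +13·10° lat → SW at lon -60°, lat 40°.
Square 3, 6: +3·2° lon, +6·1° lat → SW at lon -54°, lat 46°.
Cell spans 2° lon × 1° lat.
south 46.000, north 47.000.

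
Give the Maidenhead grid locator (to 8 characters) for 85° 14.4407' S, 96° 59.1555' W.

EA14ms12

Offset from 180°W / 90°S: lon 83.01408°, lat 4.75932°.
Field (20°×10°, letters A–R): 83.01408/20 → 4 → E, 4.75932/10 → 0 → A; chars EA.
Square (2°×1°, digits 0–9): 3.01408/2 → 1, 4.75932/1 → 4; chars 14.
Subsquare (5′×2.5′, letters a–x): 1.01408/0.0833333 → 12 → m, 0.75932/0.0416667 → 18 → s; chars ms.
Extended square (30″×15″, digits 0–9): 0.01408/0.00833333 → 1, 0.00932/0.00416667 → 2; chars 12.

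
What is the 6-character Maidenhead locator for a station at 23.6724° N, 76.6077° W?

FL13qq

Shift to the Maidenhead origin (180°W, 90°S): lon 103.3923, lat 113.6724.
Field (20°×10°, letters A–R): 103.3923/20 → 5 → F, 113.6724/10 → 11 → L; chars FL.
Square (2°×1°, digits 0–9): 3.3923/2 → 1, 3.6724/1 → 3; chars 13.
Subsquare (5′×2.5′, letters a–x): 1.3923/0.0833333 → 16 → q, 0.6724/0.0416667 → 16 → q; chars qq.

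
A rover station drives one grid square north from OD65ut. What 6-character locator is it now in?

Latitude subsquare t = 19; +1 → 20 = u.
The longitude characters are unchanged.

OD65uu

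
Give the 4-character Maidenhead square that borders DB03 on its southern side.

Latitude square 3; −1 → 2.
The longitude characters are unchanged.

DB02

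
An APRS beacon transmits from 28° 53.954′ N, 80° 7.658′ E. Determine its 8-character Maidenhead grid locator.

NL08bv55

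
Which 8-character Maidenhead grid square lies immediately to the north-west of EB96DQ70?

EB96dq61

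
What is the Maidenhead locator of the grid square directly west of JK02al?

Longitude subsquare a = 0; −1 → -1, wraps to 23 = x, carry into square.
Longitude square 0; −1 → -1, wraps to 9, carry into field.
Longitude field J = 9; −1 → 8 = I.
The latitude characters are unchanged.

IK92xl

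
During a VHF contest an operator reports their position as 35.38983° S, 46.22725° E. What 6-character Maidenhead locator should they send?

LF34co

Shift to the Maidenhead origin (180°W, 90°S): lon 226.2272, lat 54.6102.
Field (20°×10°, letters A–R): 226.2272/20 → 11 → L, 54.6102/10 → 5 → F; chars LF.
Square (2°×1°, digits 0–9): 6.2272/2 → 3, 4.6102/1 → 4; chars 34.
Subsquare (5′×2.5′, letters a–x): 0.2272/0.0833333 → 2 → c, 0.6102/0.0416667 → 14 → o; chars co.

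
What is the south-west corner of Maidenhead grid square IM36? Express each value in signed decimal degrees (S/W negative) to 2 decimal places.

36.00, -14.00

Field I=8, M=12: +8·20° lon, +12·10° lat → SW at lon -20°, lat 30°.
Square 3, 6: +3·2° lon, +6·1° lat → SW at lon -14°, lat 36°.
latitude 36.00, longitude -14.00.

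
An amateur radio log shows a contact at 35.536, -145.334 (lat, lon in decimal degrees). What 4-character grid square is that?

Add 180° to longitude and 90° to latitude: 34.67, 125.54.
Field (20°×10°, letters A–R): 34.67/20 → 1 → B, 125.54/10 → 12 → M; chars BM.
Square (2°×1°, digits 0–9): 14.67/2 → 7, 5.54/1 → 5; chars 75.

BM75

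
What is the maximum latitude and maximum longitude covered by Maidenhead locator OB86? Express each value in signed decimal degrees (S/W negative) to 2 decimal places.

-73.00, 118.00

Field O=14, B=1: +14·20° lon, +1·10° lat → SW at lon 100°, lat -80°.
Square 8, 6: +8·2° lon, +6·1° lat → SW at lon 116°, lat -74°.
Cell spans 2° lon × 1° lat. NE corner is SW corner plus one full cell.
latitude -73.00, longitude 118.00.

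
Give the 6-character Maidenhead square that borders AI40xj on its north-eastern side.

AI50ak

Longitude subsquare x = 23; +1 → 24, wraps to 0 = a, carry into square.
Longitude square 4; +1 → 5.
Latitude subsquare j = 9; +1 → 10 = k.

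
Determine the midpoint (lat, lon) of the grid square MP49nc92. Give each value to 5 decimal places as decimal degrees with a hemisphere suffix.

69.09375° N, 69.16250° E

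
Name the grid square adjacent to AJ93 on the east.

Longitude square 9; +1 → 10, wraps to 0, carry into field.
Longitude field A = 0; +1 → 1 = B.
The latitude characters are unchanged.

BJ03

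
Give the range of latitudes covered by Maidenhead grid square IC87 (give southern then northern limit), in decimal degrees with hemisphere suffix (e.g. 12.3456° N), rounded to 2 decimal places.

63.00° S, 62.00° S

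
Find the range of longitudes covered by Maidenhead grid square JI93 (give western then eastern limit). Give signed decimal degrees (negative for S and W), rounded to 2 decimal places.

18.00, 20.00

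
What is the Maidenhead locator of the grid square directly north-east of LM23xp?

LM33aq

Longitude subsquare x = 23; +1 → 24, wraps to 0 = a, carry into square.
Longitude square 2; +1 → 3.
Latitude subsquare p = 15; +1 → 16 = q.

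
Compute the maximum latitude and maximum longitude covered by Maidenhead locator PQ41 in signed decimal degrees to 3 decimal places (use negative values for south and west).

72.000, 130.000

Field P=15, Q=16: +15·20° lon, +16·10° lat → SW at lon 120°, lat 70°.
Square 4, 1: +4·2° lon, +1·1° lat → SW at lon 128°, lat 71°.
Cell spans 2° lon × 1° lat. NE corner is SW corner plus one full cell.
latitude 72.000, longitude 130.000.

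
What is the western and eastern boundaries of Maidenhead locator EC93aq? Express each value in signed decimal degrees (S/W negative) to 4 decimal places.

-82.0000, -81.9167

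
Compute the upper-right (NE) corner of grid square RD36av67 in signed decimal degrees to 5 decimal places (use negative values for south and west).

-53.09167, 166.05833

Field R=17, D=3: +17·20° lon, +3·10° lat → SW at lon 160°, lat -60°.
Square 3, 6: +3·2° lon, +6·1° lat → SW at lon 166°, lat -54°.
Subsquare a=0, v=21: +0·0.0833333° lon, +21·0.0416667° lat → SW at lon 166°, lat -53.125°.
Extended square 6, 7: +6·0.00833333° lon, +7·0.00416667° lat → SW at lon 166.05°, lat -53.0958°.
Cell spans 0.00833333° lon × 0.00416667° lat. NE corner is SW corner plus one full cell.
latitude -53.09167, longitude 166.05833.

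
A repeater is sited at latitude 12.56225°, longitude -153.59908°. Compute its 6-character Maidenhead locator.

Offset from 180°W / 90°S: lon 26.4009°, lat 102.5623°.
Field (20°×10°, letters A–R): lon ⌊26.4009/20⌋ = 1 → B; lat ⌊102.5623/10⌋ = 10 → K.
Square (2°×1°, digits 0–9): lon ⌊6.4009/2⌋ = 3; lat ⌊2.5623/1⌋ = 2.
Subsquare (5′×2.5′, letters a–x): lon ⌊0.4009/0.0833333⌋ = 4 → e; lat ⌊0.5623/0.0416667⌋ = 13 → n.

BK32en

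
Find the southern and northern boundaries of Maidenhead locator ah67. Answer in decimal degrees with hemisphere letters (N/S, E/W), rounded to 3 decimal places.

Field A=0, H=7: +0·20° lon, +7·10° lat → SW at lon -180°, lat -20°.
Square 6, 7: +6·2° lon, +7·1° lat → SW at lon -168°, lat -13°.
Cell spans 2° lon × 1° lat.
south 13.000° S, north 12.000° S.

13.000° S, 12.000° S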